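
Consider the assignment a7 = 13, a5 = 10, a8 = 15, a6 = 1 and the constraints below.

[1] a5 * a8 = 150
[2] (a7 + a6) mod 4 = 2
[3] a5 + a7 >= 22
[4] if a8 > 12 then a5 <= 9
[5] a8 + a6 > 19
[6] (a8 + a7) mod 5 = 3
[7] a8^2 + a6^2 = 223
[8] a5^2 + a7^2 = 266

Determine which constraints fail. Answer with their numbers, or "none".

No — constraints 4, 5, 7, and 8 are not satisfied.

[1] a5 * a8 = 10 * 15 = 150  OK
[2] a7 + a6 = 14; 14 mod 4 = 2  OK
[3] a5 + a7 = 10 + 13 = 23; 23 ≥ 22  OK
[4] a8 = 15 > 12, so we need a5 ≤ 9; but a5 = 10 > 9  FAIL
[5] a8 + a6 = 15 + 1 = 16; 16 ≤ 19, bound 19 not met  FAIL
[6] a8 + a7 = 28; 28 mod 5 = 3  OK
[7] a8^2 + a6^2 = 15^2 + 1^2 = 225 + 1 = 226, not 223  FAIL
[8] a5^2 + a7^2 = 10^2 + 13^2 = 100 + 169 = 269, not 266  FAIL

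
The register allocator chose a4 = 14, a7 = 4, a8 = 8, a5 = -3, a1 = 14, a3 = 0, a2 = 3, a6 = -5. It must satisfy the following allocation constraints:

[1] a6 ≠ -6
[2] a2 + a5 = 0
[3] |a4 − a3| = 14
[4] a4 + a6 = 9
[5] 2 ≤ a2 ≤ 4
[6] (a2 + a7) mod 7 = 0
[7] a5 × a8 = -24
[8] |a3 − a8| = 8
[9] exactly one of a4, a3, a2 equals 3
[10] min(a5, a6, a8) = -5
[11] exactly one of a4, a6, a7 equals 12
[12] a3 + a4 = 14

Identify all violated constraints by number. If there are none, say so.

Constraint 11 does not hold.

[1] a6 = -5, and -5 ≠ -6 — holds.
[2] a2 + a5 = 3 + (-3) = 0 — holds.
[3] |14 − 0| = 14 — holds.
[4] a4 + a6 = 14 + (-5) = 9 — holds.
[5] a2 = 3 lies in [2, 4] — holds.
[6] a2 + a7 = 7; 7 mod 7 = 0 — holds.
[7] a5 × a8 = -3 × 8 = -24 — holds.
[8] |0 − 8| = 8 — holds.
[9] a4=14, a3=0, a2=3; 1 of them equals 3 — holds.
[10] min(-3, -5, 8) = -5 — holds.
[11] a4=14, a6=-5, a7=4; 0 of them equal 12, not exactly one — fails.
[12] a3 + a4 = 0 + 14 = 14 — holds.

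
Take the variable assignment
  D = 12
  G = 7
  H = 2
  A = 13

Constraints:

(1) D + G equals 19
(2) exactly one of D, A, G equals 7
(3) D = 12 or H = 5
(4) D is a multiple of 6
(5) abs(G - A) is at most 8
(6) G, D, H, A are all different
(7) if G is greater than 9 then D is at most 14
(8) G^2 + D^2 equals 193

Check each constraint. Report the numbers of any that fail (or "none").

None — every constraint holds.

(1) D + G = 12 + 7 = 19  true
(2) D=12, A=13, G=7; 1 of them equals 7  true
(3) D = 12 = 12 (first disjunct)  true
(4) 12 / 6 = 2, so 6 divides 12  true
(5) abs(7 - 13) = 6; 6 ≤ 8  true
(6) values 7, 12, 2, 13 are pairwise distinct  true
(7) G = 7, not > 9; antecedent false, conditional vacuously true  true
(8) G^2 + D^2 = 7^2 + 12^2 = 49 + 144 = 193  true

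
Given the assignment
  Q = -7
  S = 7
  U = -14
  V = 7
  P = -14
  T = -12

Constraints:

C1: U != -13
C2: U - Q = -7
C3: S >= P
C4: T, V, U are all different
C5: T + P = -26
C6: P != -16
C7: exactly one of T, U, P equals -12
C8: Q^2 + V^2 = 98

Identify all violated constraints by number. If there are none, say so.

The assignment satisfies every constraint.

C1: U = -14, and -14 ≠ -13 — satisfied.
C2: U - Q = -14 - (-7) = -7 — satisfied.
C3: S = 7, P = -14; 7 ≥ -14 — satisfied.
C4: values -12, 7, -14 are pairwise distinct — satisfied.
C5: T + P = -12 + (-14) = -26 — satisfied.
C6: P = -14, and -14 ≠ -16 — satisfied.
C7: T=-12, U=-14, P=-14; 1 of them equals -12 — satisfied.
C8: Q^2 + V^2 = (-7)^2 + 7^2 = 49 + 49 = 98 — satisfied.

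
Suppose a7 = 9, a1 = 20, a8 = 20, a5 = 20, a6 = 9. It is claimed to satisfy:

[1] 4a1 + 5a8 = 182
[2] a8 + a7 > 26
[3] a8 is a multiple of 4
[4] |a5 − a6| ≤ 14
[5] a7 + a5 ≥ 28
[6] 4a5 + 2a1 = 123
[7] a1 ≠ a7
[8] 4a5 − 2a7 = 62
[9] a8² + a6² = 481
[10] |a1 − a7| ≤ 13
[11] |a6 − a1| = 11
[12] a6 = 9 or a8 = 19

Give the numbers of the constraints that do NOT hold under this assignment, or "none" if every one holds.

[1] 4a1 + 5a8 = 4(20) + 5(20) = 180, not 182 — violated.
[2] a8 + a7 = 20 + 9 = 29; 29 > 26 — OK.
[3] 20 / 4 = 5, so 4 divides 20 — OK.
[4] |20 − 9| = 11; 11 ≤ 14 — OK.
[5] a7 + a5 = 9 + 20 = 29; 29 ≥ 28 — OK.
[6] 4a5 + 2a1 = 4(20) + 2(20) = 120, not 123 — violated.
[7] a1 = 20, a7 = 9; distinct — OK.
[8] 4a5 − 2a7 = 4(20) − 2(9) = 62 — OK.
[9] a8² + a6² = 20² + 9² = 400 + 81 = 481 — OK.
[10] |20 − 9| = 11; 11 ≤ 13 — OK.
[11] |9 − 20| = 11 — OK.
[12] a6 = 9 = 9 (first disjunct) — OK.

Violated: 1 and 6.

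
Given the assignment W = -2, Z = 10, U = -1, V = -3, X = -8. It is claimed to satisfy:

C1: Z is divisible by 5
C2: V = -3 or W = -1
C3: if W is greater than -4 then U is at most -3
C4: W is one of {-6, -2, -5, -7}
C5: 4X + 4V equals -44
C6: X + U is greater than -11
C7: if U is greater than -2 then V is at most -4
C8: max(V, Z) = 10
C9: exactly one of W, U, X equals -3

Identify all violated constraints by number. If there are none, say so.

C1: 10 / 5 = 2, so 5 divides 10 — satisfied.
C2: V = -3 = -3 (first disjunct) — satisfied.
C3: W = -2 > -4, so we need U ≤ -3; but U = -1 > -3 — violated.
C4: W = -2 is in {-6, -2, -5, -7} — satisfied.
C5: 4X + 4V = 4(-8) + 4(-3) = -44 — satisfied.
C6: X + U = -8 + (-1) = -9; -9 > -11 — satisfied.
C7: U = -1 > -2, so we need V ≤ -4; but V = -3 > -4 — violated.
C8: max(-3, 10) = 10 — satisfied.
C9: W=-2, U=-1, X=-8; 0 of them equal -3, not exactly one — violated.

No — constraints 3, 7, and 9 are not satisfied.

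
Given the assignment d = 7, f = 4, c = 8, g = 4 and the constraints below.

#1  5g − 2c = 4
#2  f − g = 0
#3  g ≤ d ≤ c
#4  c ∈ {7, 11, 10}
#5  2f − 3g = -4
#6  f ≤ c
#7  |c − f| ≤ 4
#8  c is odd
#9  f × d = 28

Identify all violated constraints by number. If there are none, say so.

#1 5g − 2c = 5(4) − 2(8) = 4 — OK.
#2 f − g = 4 − 4 = 0 — OK.
#3 values 4 ≤ 7 ≤ 8 — OK.
#4 c = 8 is not in {7, 11, 10} — violated.
#5 2f − 3g = 2(4) − 3(4) = -4 — OK.
#6 f = 4, c = 8; 4 ≤ 8 — OK.
#7 |8 − 4| = 4; 4 ≤ 4 — OK.
#8 c = 8 is even — violated.
#9 f × d = 4 × 7 = 28 — OK.

The assignment fails constraints 4 and 8.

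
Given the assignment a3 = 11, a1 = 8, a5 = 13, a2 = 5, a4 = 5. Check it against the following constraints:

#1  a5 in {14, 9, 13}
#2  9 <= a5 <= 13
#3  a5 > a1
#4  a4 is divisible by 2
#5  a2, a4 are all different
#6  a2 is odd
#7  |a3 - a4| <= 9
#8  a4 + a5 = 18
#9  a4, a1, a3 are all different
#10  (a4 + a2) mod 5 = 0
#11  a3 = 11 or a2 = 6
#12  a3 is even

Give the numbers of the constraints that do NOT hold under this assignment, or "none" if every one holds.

Constraints 4, 5, and 12 do not hold.

#1 a5 = 13 is in {14, 9, 13} — OK.
#2 a5 = 13 lies in [9, 13] — OK.
#3 a5 = 13, a1 = 8; 13 > 8 — OK.
#4 5 = 2*2 + 1, so 2 does not divide 5 — violated.
#5 a2 = a4 = 5, not all different — violated.
#6 a2 = 5 is odd — OK.
#7 |11 - 5| = 6; 6 ≤ 9 — OK.
#8 a4 + a5 = 5 + 13 = 18 — OK.
#9 values 5, 8, 11 are pairwise distinct — OK.
#10 a4 + a2 = 10; 10 mod 5 = 0 — OK.
#11 a3 = 11 = 11 (first disjunct) — OK.
#12 a3 = 11 is odd — violated.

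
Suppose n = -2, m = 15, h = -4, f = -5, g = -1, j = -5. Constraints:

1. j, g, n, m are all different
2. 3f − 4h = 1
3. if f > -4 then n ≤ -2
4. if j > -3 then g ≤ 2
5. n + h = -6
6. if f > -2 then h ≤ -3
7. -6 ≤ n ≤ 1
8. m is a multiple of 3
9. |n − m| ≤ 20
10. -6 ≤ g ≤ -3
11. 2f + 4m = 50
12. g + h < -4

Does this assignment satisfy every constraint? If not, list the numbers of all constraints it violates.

The assignment fails constraint 10.

1. values -5, -1, -2, 15 are pairwise distinct — holds.
2. 3f − 4h = 3(-5) − 4(-4) = 1 — holds.
3. f = -5, not > -4; antecedent false, conditional vacuously true — holds.
4. j = -5, not > -3; antecedent false, conditional vacuously true — holds.
5. n + h = -2 + (-4) = -6 — holds.
6. f = -5, not > -2; antecedent false, conditional vacuously true — holds.
7. n = -2 lies in [-6, 1] — holds.
8. 15 / 3 = 5, so 3 divides 15 — holds.
9. |-2 − 15| = 17; 17 ≤ 20 — holds.
10. g = -1 is outside [-6, -3] — fails.
11. 2f + 4m = 2(-5) + 4(15) = 50 — holds.
12. g + h = -1 + (-4) = -5; -5 < -4 — holds.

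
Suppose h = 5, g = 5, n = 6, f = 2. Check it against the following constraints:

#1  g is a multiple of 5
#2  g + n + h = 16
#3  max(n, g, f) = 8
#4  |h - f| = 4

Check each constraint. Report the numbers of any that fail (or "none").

#1 5 / 5 = 1, so 5 divides 5  true
#2 g + n + h = 5 + 6 + 5 = 16  true
#3 max(6, 5, 2) = 6, not 8  false
#4 |5 - 2| = 3, not 4  false

The assignment fails constraints 3 and 4.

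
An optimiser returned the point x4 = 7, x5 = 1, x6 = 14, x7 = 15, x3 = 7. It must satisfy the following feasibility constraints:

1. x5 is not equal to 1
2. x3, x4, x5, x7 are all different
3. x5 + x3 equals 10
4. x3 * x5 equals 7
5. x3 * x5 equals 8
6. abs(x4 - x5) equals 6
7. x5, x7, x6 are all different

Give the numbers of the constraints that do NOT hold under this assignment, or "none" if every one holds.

1. x5 = 1, but 1 is required to differ  false
2. x3 = x4 = 7, not all different  false
3. x5 + x3 = 1 + 7 = 8, not 10  false
4. x3 * x5 = 7 * 1 = 7  true
5. x3 * x5 = 7 * 1 = 7, not 8  false
6. abs(7 - 1) = 6  true
7. values 1, 15, 14 are pairwise distinct  true

Constraints 1, 2, 3, 5 do not hold.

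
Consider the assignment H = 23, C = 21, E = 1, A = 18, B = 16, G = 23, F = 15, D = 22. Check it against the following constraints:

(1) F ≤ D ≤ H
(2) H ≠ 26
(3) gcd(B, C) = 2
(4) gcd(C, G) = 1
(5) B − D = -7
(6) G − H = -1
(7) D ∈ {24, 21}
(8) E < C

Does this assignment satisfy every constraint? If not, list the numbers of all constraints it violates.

Violated: 3, 5, 6, 7.

(1) values 15 ≤ 22 ≤ 23  ✓
(2) H = 23, and 23 ≠ 26  ✓
(3) gcd(16, 21) = 1, not 2  ✗
(4) gcd(21, 23) = 1  ✓
(5) B − D = 16 − 22 = -6, not -7  ✗
(6) G − H = 23 − 23 = 0, not -1  ✗
(7) D = 22 is not in {24, 21}  ✗
(8) E = 1, C = 21; 1 < 21  ✓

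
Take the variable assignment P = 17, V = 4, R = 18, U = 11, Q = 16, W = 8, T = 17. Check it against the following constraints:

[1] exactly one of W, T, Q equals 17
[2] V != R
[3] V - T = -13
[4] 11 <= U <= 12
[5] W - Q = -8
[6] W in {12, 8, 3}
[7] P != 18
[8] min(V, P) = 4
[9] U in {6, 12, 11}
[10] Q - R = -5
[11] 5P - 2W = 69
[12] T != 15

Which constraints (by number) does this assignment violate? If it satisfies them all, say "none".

The assignment fails constraint 10.

[1] W=8, T=17, Q=16; 1 of them equals 17 — OK.
[2] V = 4, R = 18; distinct — OK.
[3] V - T = 4 - 17 = -13 — OK.
[4] U = 11 lies in [11, 12] — OK.
[5] W - Q = 8 - 16 = -8 — OK.
[6] W = 8 is in {12, 8, 3} — OK.
[7] P = 17, and 17 ≠ 18 — OK.
[8] min(4, 17) = 4 — OK.
[9] U = 11 is in {6, 12, 11} — OK.
[10] Q - R = 16 - 18 = -2, not -5 — violated.
[11] 5P - 2W = 5(17) - 2(8) = 69 — OK.
[12] T = 17, and 17 ≠ 15 — OK.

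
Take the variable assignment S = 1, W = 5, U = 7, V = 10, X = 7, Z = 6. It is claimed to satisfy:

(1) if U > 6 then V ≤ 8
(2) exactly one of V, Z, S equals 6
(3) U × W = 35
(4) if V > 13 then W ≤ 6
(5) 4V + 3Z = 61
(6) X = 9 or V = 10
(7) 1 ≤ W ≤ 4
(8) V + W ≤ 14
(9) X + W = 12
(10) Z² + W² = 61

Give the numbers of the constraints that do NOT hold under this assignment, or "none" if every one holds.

Constraints 1, 5, 7, 8 are violated.

(1) U = 7 > 6, so we need V ≤ 8; but V = 10 > 8 — fails.
(2) V=10, Z=6, S=1; 1 of them equals 6 — holds.
(3) U × W = 7 × 5 = 35 — holds.
(4) V = 10, not > 13; antecedent false, conditional vacuously true — holds.
(5) 4V + 3Z = 4(10) + 3(6) = 58, not 61 — fails.
(6) X = 7 ≠ 9, but V = 10 = 10 (second disjunct) — holds.
(7) W = 5 is outside [1, 4] — fails.
(8) V + W = 10 + 5 = 15; 15 > 14, bound 14 not met — fails.
(9) X + W = 7 + 5 = 12 — holds.
(10) Z² + W² = 6² + 5² = 36 + 25 = 61 — holds.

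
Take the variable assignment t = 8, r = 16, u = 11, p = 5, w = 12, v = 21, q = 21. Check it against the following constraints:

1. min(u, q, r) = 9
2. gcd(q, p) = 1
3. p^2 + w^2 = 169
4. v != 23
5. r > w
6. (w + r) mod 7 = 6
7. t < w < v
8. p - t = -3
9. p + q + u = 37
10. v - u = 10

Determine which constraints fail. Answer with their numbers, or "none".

The assignment fails constraints 1 and 6.

1. min(11, 21, 16) = 11, not 9  false
2. gcd(21, 5) = 1  true
3. p^2 + w^2 = 5^2 + 12^2 = 25 + 144 = 169  true
4. v = 21, and 21 ≠ 23  true
5. r = 16, w = 12; 16 > 12  true
6. w + r = 28; 28 mod 7 = 0, not 6  false
7. values 8 < 12 < 21  true
8. p - t = 5 - 8 = -3  true
9. p + q + u = 5 + 21 + 11 = 37  true
10. v - u = 21 - 11 = 10  true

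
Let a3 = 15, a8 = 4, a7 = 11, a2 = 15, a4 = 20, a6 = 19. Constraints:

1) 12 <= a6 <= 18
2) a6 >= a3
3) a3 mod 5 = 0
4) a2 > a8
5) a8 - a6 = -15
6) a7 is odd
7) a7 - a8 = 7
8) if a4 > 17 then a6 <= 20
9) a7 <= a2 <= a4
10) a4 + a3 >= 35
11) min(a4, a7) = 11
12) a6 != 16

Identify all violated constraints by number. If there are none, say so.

Constraint 1 does not hold.

1) a6 = 19 is outside [12, 18]  fails
2) a6 = 19, a3 = 15; 19 ≥ 15  holds
3) 15 mod 5 = 0  holds
4) a2 = 15, a8 = 4; 15 > 4  holds
5) a8 - a6 = 4 - 19 = -15  holds
6) a7 = 11 is odd  holds
7) a7 - a8 = 11 - 4 = 7  holds
8) a4 = 20 > 17, so we need a6 ≤ 20; a6 = 19 ≤ 20  holds
9) values 11 <= 15 <= 20  holds
10) a4 + a3 = 20 + 15 = 35; 35 ≥ 35  holds
11) min(20, 11) = 11  holds
12) a6 = 19, and 19 ≠ 16  holds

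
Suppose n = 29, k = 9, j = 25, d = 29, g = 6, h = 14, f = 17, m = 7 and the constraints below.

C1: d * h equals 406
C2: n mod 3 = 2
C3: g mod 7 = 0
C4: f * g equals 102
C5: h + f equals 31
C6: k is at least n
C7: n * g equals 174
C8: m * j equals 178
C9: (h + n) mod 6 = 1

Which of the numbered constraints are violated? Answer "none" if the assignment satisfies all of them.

Constraints 3, 6, 8 are violated.

C1: d * h = 29 * 14 = 406  yes
C2: 29 mod 3 = 2  yes
C3: 6 mod 7 = 6, not 0  no
C4: f * g = 17 * 6 = 102  yes
C5: h + f = 14 + 17 = 31  yes
C6: k = 9, n = 29; 9 < 29 (want ≥)  no
C7: n * g = 29 * 6 = 174  yes
C8: m * j = 7 * 25 = 175, not 178  no
C9: h + n = 43; 43 mod 6 = 1  yes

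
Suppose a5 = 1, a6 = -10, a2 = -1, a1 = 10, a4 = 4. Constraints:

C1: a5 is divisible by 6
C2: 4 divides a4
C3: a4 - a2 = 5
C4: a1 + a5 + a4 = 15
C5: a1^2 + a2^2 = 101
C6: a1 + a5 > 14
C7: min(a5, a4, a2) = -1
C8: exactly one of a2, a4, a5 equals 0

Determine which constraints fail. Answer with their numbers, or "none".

C1: 1 = 6*0 + 1, so 6 does not divide 1 — fails.
C2: 4 / 4 = 1, so 4 divides 4 — holds.
C3: a4 - a2 = 4 - (-1) = 5 — holds.
C4: a1 + a5 + a4 = 10 + 1 + 4 = 15 — holds.
C5: a1^2 + a2^2 = 10^2 + (-1)^2 = 100 + 1 = 101 — holds.
C6: a1 + a5 = 10 + 1 = 11; 11 ≤ 14, bound 14 not met — fails.
C7: min(1, 4, -1) = -1 — holds.
C8: a2=-1, a4=4, a5=1; 0 of them equal 0, not exactly one — fails.

Constraints 1, 6, and 8 are violated.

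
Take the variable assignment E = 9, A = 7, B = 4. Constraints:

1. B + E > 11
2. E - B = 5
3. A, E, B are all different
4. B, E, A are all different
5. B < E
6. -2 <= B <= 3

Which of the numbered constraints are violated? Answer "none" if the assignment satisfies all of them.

1. B + E = 4 + 9 = 13; 13 > 11 — satisfied.
2. E - B = 9 - 4 = 5 — satisfied.
3. values 7, 9, 4 are pairwise distinct — satisfied.
4. values 4, 9, 7 are pairwise distinct — satisfied.
5. B = 4, E = 9; 4 < 9 — satisfied.
6. B = 4 is outside [-2, 3] — violated.

The assignment fails constraint 6.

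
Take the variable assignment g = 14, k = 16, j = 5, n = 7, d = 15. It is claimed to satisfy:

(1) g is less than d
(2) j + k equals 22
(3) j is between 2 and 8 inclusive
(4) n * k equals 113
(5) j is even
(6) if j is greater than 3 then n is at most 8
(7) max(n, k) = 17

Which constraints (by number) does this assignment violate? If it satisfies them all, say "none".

Violated: 2, 4, 5, 7.

(1) g = 14, d = 15; 14 < 15 — OK.
(2) j + k = 5 + 16 = 21, not 22 — violated.
(3) j = 5 lies in [2, 8] — OK.
(4) n * k = 7 * 16 = 112, not 113 — violated.
(5) j = 5 is odd — violated.
(6) j = 5 > 3, so we need n ≤ 8; n = 7 ≤ 8 — OK.
(7) max(7, 16) = 16, not 17 — violated.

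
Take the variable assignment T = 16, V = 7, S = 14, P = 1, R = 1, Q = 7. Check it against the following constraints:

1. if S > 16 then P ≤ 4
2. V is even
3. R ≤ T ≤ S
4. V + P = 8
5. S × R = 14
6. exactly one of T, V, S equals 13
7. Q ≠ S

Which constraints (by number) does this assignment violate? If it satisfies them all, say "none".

1. S = 14, not > 16; antecedent false, conditional vacuously true — holds.
2. V = 7 is odd — fails.
3. values 1, 16, 14; T = 16 is not ≤ S = 14 — fails.
4. V + P = 7 + 1 = 8 — holds.
5. S × R = 14 × 1 = 14 — holds.
6. T=16, V=7, S=14; 0 of them equal 13, not exactly one — fails.
7. Q = 7, S = 14; distinct — holds.

Constraints 2, 3, and 6 do not hold.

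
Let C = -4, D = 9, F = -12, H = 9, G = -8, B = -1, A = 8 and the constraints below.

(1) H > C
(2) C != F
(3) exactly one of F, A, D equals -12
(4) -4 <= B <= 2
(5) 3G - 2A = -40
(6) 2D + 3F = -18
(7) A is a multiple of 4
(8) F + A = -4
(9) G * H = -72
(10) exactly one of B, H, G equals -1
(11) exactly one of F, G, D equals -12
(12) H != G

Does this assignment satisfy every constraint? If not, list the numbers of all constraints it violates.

The assignment satisfies every constraint.

(1) H = 9, C = -4; 9 > -4  true
(2) C = -4, F = -12; distinct  true
(3) F=-12, A=8, D=9; 1 of them equals -12  true
(4) B = -1 lies in [-4, 2]  true
(5) 3G - 2A = 3(-8) - 2(8) = -40  true
(6) 2D + 3F = 2(9) + 3(-12) = -18  true
(7) 8 / 4 = 2, so 4 divides 8  true
(8) F + A = -12 + 8 = -4  true
(9) G * H = -8 * 9 = -72  true
(10) B=-1, H=9, G=-8; 1 of them equals -1  true
(11) F=-12, G=-8, D=9; 1 of them equals -12  true
(12) H = 9, G = -8; distinct  true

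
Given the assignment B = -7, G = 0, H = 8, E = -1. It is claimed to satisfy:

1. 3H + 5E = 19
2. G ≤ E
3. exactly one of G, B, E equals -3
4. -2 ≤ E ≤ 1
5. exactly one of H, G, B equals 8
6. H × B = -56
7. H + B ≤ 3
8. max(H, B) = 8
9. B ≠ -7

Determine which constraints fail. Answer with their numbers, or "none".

No — constraints 2, 3, 9 are not satisfied.

1. 3H + 5E = 3(8) + 5(-1) = 19 — holds.
2. G = 0, E = -1; 0 > -1 (want ≤) — does not hold.
3. G=0, B=-7, E=-1; 0 of them equal -3, not exactly one — does not hold.
4. E = -1 lies in [-2, 1] — holds.
5. H=8, G=0, B=-7; 1 of them equals 8 — holds.
6. H × B = 8 × (-7) = -56 — holds.
7. H + B = 8 + (-7) = 1; 1 ≤ 3 — holds.
8. max(8, -7) = 8 — holds.
9. B = -7, but -7 is required to differ — does not hold.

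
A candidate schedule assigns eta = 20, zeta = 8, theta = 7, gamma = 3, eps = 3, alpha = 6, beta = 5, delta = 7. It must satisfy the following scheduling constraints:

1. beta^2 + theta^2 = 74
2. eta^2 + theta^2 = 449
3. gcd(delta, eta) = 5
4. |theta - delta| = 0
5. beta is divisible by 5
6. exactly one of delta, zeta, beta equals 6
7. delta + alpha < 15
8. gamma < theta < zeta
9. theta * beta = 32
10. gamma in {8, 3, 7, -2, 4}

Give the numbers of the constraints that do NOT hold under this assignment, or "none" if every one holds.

The assignment fails constraints 3, 6, and 9.

1. beta^2 + theta^2 = 5^2 + 7^2 = 25 + 49 = 74 — satisfied.
2. eta^2 + theta^2 = 20^2 + 7^2 = 400 + 49 = 449 — satisfied.
3. gcd(7, 20) = 1, not 5 — violated.
4. |7 - 7| = 0 — satisfied.
5. 5 / 5 = 1, so 5 divides 5 — satisfied.
6. delta=7, zeta=8, beta=5; 0 of them equal 6, not exactly one — violated.
7. delta + alpha = 7 + 6 = 13; 13 < 15 — satisfied.
8. values 3 < 7 < 8 — satisfied.
9. theta * beta = 7 * 5 = 35, not 32 — violated.
10. gamma = 3 is in {8, 3, 7, -2, 4} — satisfied.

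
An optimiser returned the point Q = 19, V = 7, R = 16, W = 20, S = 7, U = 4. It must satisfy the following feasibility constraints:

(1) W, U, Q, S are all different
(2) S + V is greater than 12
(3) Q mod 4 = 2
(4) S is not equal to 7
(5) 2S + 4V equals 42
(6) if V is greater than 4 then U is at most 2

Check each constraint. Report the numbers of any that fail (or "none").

Constraints 3, 4, and 6 do not hold.

(1) values 20, 4, 19, 7 are pairwise distinct — holds.
(2) S + V = 7 + 7 = 14; 14 > 12 — holds.
(3) 19 mod 4 = 3, not 2 — does not hold.
(4) S = 7, but 7 is required to differ — does not hold.
(5) 2S + 4V = 2(7) + 4(7) = 42 — holds.
(6) V = 7 > 4, so we need U ≤ 2; but U = 4 > 2 — does not hold.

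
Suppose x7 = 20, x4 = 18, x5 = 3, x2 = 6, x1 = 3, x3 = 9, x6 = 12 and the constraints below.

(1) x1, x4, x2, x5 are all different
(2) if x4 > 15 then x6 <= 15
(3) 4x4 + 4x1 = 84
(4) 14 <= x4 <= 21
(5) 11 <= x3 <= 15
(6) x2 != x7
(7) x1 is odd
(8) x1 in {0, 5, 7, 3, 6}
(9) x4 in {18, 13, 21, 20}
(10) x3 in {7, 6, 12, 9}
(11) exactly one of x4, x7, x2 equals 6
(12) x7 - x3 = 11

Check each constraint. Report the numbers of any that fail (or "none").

Constraints 1 and 5 do not hold.

(1) x1 = x5 = 3, not all different — violated.
(2) x4 = 18 > 15, so we need x6 ≤ 15; x6 = 12 ≤ 15 — satisfied.
(3) 4x4 + 4x1 = 4(18) + 4(3) = 84 — satisfied.
(4) x4 = 18 lies in [14, 21] — satisfied.
(5) x3 = 9 is outside [11, 15] — violated.
(6) x2 = 6, x7 = 20; distinct — satisfied.
(7) x1 = 3 is odd — satisfied.
(8) x1 = 3 is in {0, 5, 7, 3, 6} — satisfied.
(9) x4 = 18 is in {18, 13, 21, 20} — satisfied.
(10) x3 = 9 is in {7, 6, 12, 9} — satisfied.
(11) x4=18, x7=20, x2=6; 1 of them equals 6 — satisfied.
(12) x7 - x3 = 20 - 9 = 11 — satisfied.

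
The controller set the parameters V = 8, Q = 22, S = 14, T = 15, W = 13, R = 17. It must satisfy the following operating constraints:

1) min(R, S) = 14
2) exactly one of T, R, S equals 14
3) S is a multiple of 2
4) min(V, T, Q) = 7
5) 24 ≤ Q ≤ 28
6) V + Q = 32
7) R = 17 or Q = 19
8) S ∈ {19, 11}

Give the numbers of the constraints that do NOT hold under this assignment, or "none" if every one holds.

1) min(17, 14) = 14  true
2) T=15, R=17, S=14; 1 of them equals 14  true
3) 14 / 2 = 7, so 2 divides 14  true
4) min(8, 15, 22) = 8, not 7  false
5) Q = 22 is outside [24, 28]  false
6) V + Q = 8 + 22 = 30, not 32  false
7) R = 17 = 17 (first disjunct)  true
8) S = 14 is not in {19, 11}  false

The assignment fails constraints 4, 5, 6, and 8.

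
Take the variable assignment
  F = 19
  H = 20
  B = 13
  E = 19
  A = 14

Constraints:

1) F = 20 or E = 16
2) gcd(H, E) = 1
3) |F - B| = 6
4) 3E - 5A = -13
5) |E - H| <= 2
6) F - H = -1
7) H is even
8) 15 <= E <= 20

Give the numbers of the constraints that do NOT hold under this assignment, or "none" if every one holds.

1) F = 19 ≠ 20 and E = 19 ≠ 16; both disjuncts false — does not hold.
2) gcd(20, 19) = 1 — holds.
3) |19 - 13| = 6 — holds.
4) 3E - 5A = 3(19) - 5(14) = -13 — holds.
5) |19 - 20| = 1; 1 ≤ 2 — holds.
6) F - H = 19 - 20 = -1 — holds.
7) H = 20 is even — holds.
8) E = 19 lies in [15, 20] — holds.

The assignment fails constraint 1.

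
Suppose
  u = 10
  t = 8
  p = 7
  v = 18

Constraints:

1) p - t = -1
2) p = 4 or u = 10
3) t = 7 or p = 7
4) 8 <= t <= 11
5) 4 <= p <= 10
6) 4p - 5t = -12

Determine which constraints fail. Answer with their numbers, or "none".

1) p - t = 7 - 8 = -1  yes
2) p = 7 ≠ 4, but u = 10 = 10 (second disjunct)  yes
3) t = 8 ≠ 7, but p = 7 = 7 (second disjunct)  yes
4) t = 8 lies in [8, 11]  yes
5) p = 7 lies in [4, 10]  yes
6) 4p - 5t = 4(7) - 5(8) = -12  yes

No violations.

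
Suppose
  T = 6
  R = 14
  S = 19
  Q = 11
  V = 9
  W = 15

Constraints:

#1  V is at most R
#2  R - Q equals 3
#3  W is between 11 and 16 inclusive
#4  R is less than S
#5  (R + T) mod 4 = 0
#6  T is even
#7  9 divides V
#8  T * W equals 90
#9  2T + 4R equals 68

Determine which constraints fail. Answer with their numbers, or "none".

#1 V = 9, R = 14; 9 ≤ 14  holds
#2 R - Q = 14 - 11 = 3  holds
#3 W = 15 lies in [11, 16]  holds
#4 R = 14, S = 19; 14 < 19  holds
#5 R + T = 20; 20 mod 4 = 0  holds
#6 T = 6 is even  holds
#7 9 / 9 = 1, so 9 divides 9  holds
#8 T * W = 6 * 15 = 90  holds
#9 2T + 4R = 2(6) + 4(14) = 68  holds

The assignment satisfies every constraint.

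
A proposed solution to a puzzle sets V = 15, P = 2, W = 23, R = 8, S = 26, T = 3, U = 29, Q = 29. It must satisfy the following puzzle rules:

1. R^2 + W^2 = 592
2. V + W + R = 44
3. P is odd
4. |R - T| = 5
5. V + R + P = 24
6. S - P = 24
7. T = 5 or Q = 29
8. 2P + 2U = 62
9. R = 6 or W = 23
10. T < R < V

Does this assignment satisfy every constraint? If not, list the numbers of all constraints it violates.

1. R^2 + W^2 = 8^2 + 23^2 = 64 + 529 = 593, not 592 — violated.
2. V + W + R = 15 + 23 + 8 = 46, not 44 — violated.
3. P = 2 is even — violated.
4. |8 - 3| = 5 — OK.
5. V + R + P = 15 + 8 + 2 = 25, not 24 — violated.
6. S - P = 26 - 2 = 24 — OK.
7. T = 3 ≠ 5, but Q = 29 = 29 (second disjunct) — OK.
8. 2P + 2U = 2(2) + 2(29) = 62 — OK.
9. R = 8 ≠ 6, but W = 23 = 23 (second disjunct) — OK.
10. values 3 < 8 < 15 — OK.

No — constraints 1, 2, 3, 5 are not satisfied.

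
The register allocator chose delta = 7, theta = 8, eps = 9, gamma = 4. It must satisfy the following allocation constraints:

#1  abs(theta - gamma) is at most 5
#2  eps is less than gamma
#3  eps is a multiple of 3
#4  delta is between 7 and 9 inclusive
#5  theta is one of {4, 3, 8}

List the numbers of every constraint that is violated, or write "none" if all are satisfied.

Constraint 2 does not hold.

#1 abs(8 - 4) = 4; 4 ≤ 5 — holds.
#2 eps = 9, gamma = 4; 9 ≥ 4 (want <) — fails.
#3 9 / 3 = 3, so 3 divides 9 — holds.
#4 delta = 7 lies in [7, 9] — holds.
#5 theta = 8 is in {4, 3, 8} — holds.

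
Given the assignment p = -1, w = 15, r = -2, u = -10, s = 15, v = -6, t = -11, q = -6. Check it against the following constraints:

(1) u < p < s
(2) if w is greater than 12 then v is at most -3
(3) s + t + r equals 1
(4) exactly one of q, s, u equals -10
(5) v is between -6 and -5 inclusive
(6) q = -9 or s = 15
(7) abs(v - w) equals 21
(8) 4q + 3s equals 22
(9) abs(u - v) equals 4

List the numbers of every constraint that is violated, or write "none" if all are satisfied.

No — constraints 3 and 8 are not satisfied.

(1) values -10 < -1 < 15 — holds.
(2) w = 15 > 12, so we need v ≤ -3; v = -6 ≤ -3 — holds.
(3) s + t + r = 15 + (-11) + (-2) = 2, not 1 — does not hold.
(4) q=-6, s=15, u=-10; 1 of them equals -10 — holds.
(5) v = -6 lies in [-6, -5] — holds.
(6) q = -6 ≠ -9, but s = 15 = 15 (second disjunct) — holds.
(7) abs(-6 - 15) = 21 — holds.
(8) 4q + 3s = 4(-6) + 3(15) = 21, not 22 — does not hold.
(9) abs(-10 - (-6)) = 4 — holds.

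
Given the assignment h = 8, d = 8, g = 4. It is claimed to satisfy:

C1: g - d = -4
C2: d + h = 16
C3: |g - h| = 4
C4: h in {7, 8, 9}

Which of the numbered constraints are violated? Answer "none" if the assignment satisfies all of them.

None — every constraint holds.

C1: g - d = 4 - 8 = -4 — holds.
C2: d + h = 8 + 8 = 16 — holds.
C3: |4 - 8| = 4 — holds.
C4: h = 8 is in {7, 8, 9} — holds.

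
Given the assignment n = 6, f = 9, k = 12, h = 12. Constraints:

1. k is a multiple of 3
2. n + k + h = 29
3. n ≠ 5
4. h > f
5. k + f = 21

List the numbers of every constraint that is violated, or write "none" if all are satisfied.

Constraint 2 does not hold.

1. 12 / 3 = 4, so 3 divides 12 — satisfied.
2. n + k + h = 6 + 12 + 12 = 30, not 29 — violated.
3. n = 6, and 6 ≠ 5 — satisfied.
4. h = 12, f = 9; 12 > 9 — satisfied.
5. k + f = 12 + 9 = 21 — satisfied.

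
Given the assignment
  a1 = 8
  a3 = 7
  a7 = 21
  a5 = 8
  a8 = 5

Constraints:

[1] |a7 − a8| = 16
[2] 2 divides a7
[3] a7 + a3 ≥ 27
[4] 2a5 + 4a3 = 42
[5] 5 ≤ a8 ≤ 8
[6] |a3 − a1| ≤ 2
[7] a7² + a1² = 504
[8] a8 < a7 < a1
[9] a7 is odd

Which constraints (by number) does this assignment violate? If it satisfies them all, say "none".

Constraints 2, 4, 7, 8 are violated.

[1] |21 − 5| = 16  yes
[2] 21 = 2×10 + 1, so 2 does not divide 21  no
[3] a7 + a3 = 21 + 7 = 28; 28 ≥ 27  yes
[4] 2a5 + 4a3 = 2(8) + 4(7) = 44, not 42  no
[5] a8 = 5 lies in [5, 8]  yes
[6] |7 − 8| = 1; 1 ≤ 2  yes
[7] a7² + a1² = 21² + 8² = 441 + 64 = 505, not 504  no
[8] values 5, 21, 8; a7 = 21 is not < a1 = 8  no
[9] a7 = 21 is odd  yes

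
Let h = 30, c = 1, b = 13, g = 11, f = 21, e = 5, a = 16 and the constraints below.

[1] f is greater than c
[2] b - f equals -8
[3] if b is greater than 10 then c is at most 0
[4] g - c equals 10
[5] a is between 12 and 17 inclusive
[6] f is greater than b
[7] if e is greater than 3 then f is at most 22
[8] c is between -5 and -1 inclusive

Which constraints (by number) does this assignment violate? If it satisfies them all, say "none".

[1] f = 21, c = 1; 21 > 1  true
[2] b - f = 13 - 21 = -8  true
[3] b = 13 > 10, so we need c ≤ 0; but c = 1 > 0  false
[4] g - c = 11 - 1 = 10  true
[5] a = 16 lies in [12, 17]  true
[6] f = 21, b = 13; 21 > 13  true
[7] e = 5 > 3, so we need f ≤ 22; f = 21 ≤ 22  true
[8] c = 1 is outside [-5, -1]  false

Constraints 3 and 8 do not hold.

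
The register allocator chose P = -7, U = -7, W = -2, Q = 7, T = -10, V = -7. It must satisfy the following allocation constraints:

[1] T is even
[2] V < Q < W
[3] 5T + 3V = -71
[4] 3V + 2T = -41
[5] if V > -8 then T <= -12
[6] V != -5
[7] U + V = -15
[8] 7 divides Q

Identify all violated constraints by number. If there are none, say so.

No — constraints 2, 5, 7 are not satisfied.

[1] T = -10 is even  true
[2] values -7, 7, -2; Q = 7 is not < W = -2  false
[3] 5T + 3V = 5(-10) + 3(-7) = -71  true
[4] 3V + 2T = 3(-7) + 2(-10) = -41  true
[5] V = -7 > -8, so we need T ≤ -12; but T = -10 > -12  false
[6] V = -7, and -7 ≠ -5  true
[7] U + V = -7 + (-7) = -14, not -15  false
[8] 7 / 7 = 1, so 7 divides 7  true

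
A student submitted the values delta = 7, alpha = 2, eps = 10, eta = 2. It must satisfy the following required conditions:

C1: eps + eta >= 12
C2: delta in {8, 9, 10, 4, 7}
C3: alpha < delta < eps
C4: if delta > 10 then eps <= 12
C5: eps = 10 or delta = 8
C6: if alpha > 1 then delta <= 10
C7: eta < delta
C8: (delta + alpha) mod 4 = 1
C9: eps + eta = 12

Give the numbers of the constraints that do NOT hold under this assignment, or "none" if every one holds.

C1: eps + eta = 10 + 2 = 12; 12 ≥ 12  yes
C2: delta = 7 is in {8, 9, 10, 4, 7}  yes
C3: values 2 < 7 < 10  yes
C4: delta = 7, not > 10; antecedent false, conditional vacuously true  yes
C5: eps = 10 = 10 (first disjunct)  yes
C6: alpha = 2 > 1, so we need delta ≤ 10; delta = 7 ≤ 10  yes
C7: eta = 2, delta = 7; 2 < 7  yes
C8: delta + alpha = 9; 9 mod 4 = 1  yes
C9: eps + eta = 10 + 2 = 12  yes

All constraints are satisfied.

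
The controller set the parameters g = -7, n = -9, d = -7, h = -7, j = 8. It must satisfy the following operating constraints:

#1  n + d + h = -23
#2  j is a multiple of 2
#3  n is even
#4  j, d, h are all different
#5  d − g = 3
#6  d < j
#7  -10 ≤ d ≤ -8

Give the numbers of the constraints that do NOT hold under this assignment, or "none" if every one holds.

#1 n + d + h = -9 + (-7) + (-7) = -23  yes
#2 8 / 2 = 4, so 2 divides 8  yes
#3 n = -9 is odd  no
#4 d = h = -7, not all different  no
#5 d − g = -7 − (-7) = 0, not 3  no
#6 d = -7, j = 8; -7 < 8  yes
#7 d = -7 is outside [-10, -8]  no

Constraints 3, 4, 5, 7 are violated.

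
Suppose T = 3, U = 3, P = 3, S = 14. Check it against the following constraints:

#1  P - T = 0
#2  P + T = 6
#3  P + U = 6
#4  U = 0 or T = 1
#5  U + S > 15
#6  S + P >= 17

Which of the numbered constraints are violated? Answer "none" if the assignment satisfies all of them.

Constraint 4 is violated.

#1 P - T = 3 - 3 = 0 — OK.
#2 P + T = 3 + 3 = 6 — OK.
#3 P + U = 3 + 3 = 6 — OK.
#4 U = 3 ≠ 0 and T = 3 ≠ 1; both disjuncts false — violated.
#5 U + S = 3 + 14 = 17; 17 > 15 — OK.
#6 S + P = 14 + 3 = 17; 17 ≥ 17 — OK.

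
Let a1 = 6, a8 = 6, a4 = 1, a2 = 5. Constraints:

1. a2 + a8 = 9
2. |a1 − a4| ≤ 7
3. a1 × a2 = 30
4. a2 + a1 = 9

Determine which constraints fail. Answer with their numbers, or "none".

1. a2 + a8 = 5 + 6 = 11, not 9 — violated.
2. |6 − 1| = 5; 5 ≤ 7 — OK.
3. a1 × a2 = 6 × 5 = 30 — OK.
4. a2 + a1 = 5 + 6 = 11, not 9 — violated.

The assignment fails constraints 1, 4.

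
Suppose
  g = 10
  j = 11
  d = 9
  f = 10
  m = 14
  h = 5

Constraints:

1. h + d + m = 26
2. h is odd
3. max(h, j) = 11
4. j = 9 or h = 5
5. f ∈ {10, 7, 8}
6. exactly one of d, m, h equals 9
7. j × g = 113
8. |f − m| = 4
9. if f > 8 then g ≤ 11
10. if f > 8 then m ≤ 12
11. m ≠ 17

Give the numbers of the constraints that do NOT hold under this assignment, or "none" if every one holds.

1. h + d + m = 5 + 9 + 14 = 28, not 26 — fails.
2. h = 5 is odd — holds.
3. max(5, 11) = 11 — holds.
4. j = 11 ≠ 9, but h = 5 = 5 (second disjunct) — holds.
5. f = 10 is in {10, 7, 8} — holds.
6. d=9, m=14, h=5; 1 of them equals 9 — holds.
7. j × g = 11 × 10 = 110, not 113 — fails.
8. |10 − 14| = 4 — holds.
9. f = 10 > 8, so we need g ≤ 11; g = 10 ≤ 11 — holds.
10. f = 10 > 8, so we need m ≤ 12; but m = 14 > 12 — fails.
11. m = 14, and 14 ≠ 17 — holds.

The assignment fails constraints 1, 7, 10.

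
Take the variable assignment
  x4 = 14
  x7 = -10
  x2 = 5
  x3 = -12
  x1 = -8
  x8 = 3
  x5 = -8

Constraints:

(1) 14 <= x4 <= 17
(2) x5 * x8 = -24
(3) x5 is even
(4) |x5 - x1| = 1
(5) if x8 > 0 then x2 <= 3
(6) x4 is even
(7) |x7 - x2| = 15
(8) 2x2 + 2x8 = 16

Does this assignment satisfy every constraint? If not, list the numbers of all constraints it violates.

(1) x4 = 14 lies in [14, 17] — satisfied.
(2) x5 * x8 = -8 * 3 = -24 — satisfied.
(3) x5 = -8 is even — satisfied.
(4) |-8 - (-8)| = 0, not 1 — violated.
(5) x8 = 3 > 0, so we need x2 ≤ 3; but x2 = 5 > 3 — violated.
(6) x4 = 14 is even — satisfied.
(7) |-10 - 5| = 15 — satisfied.
(8) 2x2 + 2x8 = 2(5) + 2(3) = 16 — satisfied.

Constraints 4 and 5 are violated.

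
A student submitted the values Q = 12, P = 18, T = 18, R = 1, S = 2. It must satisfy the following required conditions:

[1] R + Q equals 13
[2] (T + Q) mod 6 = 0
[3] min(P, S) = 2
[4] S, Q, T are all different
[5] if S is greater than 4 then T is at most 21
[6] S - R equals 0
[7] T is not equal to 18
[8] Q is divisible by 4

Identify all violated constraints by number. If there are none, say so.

[1] R + Q = 1 + 12 = 13 — holds.
[2] T + Q = 30; 30 mod 6 = 0 — holds.
[3] min(18, 2) = 2 — holds.
[4] values 2, 12, 18 are pairwise distinct — holds.
[5] S = 2, not > 4; antecedent false, conditional vacuously true — holds.
[6] S - R = 2 - 1 = 1, not 0 — fails.
[7] T = 18, but 18 is required to differ — fails.
[8] 12 / 4 = 3, so 4 divides 12 — holds.

Constraints 6, 7 do not hold.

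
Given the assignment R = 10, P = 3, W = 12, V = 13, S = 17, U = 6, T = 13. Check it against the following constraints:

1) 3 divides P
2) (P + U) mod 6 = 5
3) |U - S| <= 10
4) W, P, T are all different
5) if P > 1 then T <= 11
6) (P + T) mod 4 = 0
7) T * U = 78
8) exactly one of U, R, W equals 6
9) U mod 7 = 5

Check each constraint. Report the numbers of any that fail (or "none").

The assignment fails constraints 2, 3, 5, and 9.

1) 3 / 3 = 1, so 3 divides 3 — satisfied.
2) P + U = 9; 9 mod 6 = 3, not 5 — violated.
3) |6 - 17| = 11; 11 > 10, exceeds bound 10 — violated.
4) values 12, 3, 13 are pairwise distinct — satisfied.
5) P = 3 > 1, so we need T ≤ 11; but T = 13 > 11 — violated.
6) P + T = 16; 16 mod 4 = 0 — satisfied.
7) T * U = 13 * 6 = 78 — satisfied.
8) U=6, R=10, W=12; 1 of them equals 6 — satisfied.
9) 6 mod 7 = 6, not 5 — violated.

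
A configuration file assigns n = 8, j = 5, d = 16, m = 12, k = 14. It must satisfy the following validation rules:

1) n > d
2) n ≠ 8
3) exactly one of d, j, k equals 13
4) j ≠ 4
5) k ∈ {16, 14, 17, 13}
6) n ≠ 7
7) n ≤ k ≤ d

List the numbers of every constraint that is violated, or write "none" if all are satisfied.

The assignment fails constraints 1, 2, and 3.

1) n = 8, d = 16; 8 ≤ 16 (want >)  no
2) n = 8, but 8 is required to differ  no
3) d=16, j=5, k=14; 0 of them equal 13, not exactly one  no
4) j = 5, and 5 ≠ 4  yes
5) k = 14 is in {16, 14, 17, 13}  yes
6) n = 8, and 8 ≠ 7  yes
7) values 8 ≤ 14 ≤ 16  yes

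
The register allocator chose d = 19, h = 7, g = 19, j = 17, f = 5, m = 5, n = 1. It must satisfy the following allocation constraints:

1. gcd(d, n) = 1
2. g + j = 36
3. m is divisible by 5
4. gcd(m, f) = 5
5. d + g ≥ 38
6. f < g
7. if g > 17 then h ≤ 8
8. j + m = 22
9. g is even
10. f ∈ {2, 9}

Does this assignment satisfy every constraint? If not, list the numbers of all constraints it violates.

The assignment fails constraints 9, 10.

1. gcd(19, 1) = 1 — satisfied.
2. g + j = 19 + 17 = 36 — satisfied.
3. 5 / 5 = 1, so 5 divides 5 — satisfied.
4. gcd(5, 5) = 5 — satisfied.
5. d + g = 19 + 19 = 38; 38 ≥ 38 — satisfied.
6. f = 5, g = 19; 5 < 19 — satisfied.
7. g = 19 > 17, so we need h ≤ 8; h = 7 ≤ 8 — satisfied.
8. j + m = 17 + 5 = 22 — satisfied.
9. g = 19 is odd — violated.
10. f = 5 is not in {2, 9} — violated.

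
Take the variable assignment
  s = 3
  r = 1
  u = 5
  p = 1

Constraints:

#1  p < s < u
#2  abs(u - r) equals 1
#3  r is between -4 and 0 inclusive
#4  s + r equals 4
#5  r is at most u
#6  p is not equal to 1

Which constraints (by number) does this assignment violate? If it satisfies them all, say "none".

#1 values 1 < 3 < 5  holds
#2 abs(5 - 1) = 4, not 1  fails
#3 r = 1 is outside [-4, 0]  fails
#4 s + r = 3 + 1 = 4  holds
#5 r = 1, u = 5; 1 ≤ 5  holds
#6 p = 1, but 1 is required to differ  fails

No — constraints 2, 3, and 6 are not satisfied.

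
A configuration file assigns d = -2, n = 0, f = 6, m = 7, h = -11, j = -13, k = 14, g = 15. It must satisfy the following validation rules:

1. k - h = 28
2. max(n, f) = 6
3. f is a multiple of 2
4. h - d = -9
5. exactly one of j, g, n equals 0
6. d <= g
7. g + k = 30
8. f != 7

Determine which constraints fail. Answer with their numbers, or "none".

1. k - h = 14 - (-11) = 25, not 28  fails
2. max(0, 6) = 6  holds
3. 6 / 2 = 3, so 2 divides 6  holds
4. h - d = -11 - (-2) = -9  holds
5. j=-13, g=15, n=0; 1 of them equals 0  holds
6. d = -2, g = 15; -2 ≤ 15  holds
7. g + k = 15 + 14 = 29, not 30  fails
8. f = 6, and 6 ≠ 7  holds

No — constraints 1 and 7 are not satisfied.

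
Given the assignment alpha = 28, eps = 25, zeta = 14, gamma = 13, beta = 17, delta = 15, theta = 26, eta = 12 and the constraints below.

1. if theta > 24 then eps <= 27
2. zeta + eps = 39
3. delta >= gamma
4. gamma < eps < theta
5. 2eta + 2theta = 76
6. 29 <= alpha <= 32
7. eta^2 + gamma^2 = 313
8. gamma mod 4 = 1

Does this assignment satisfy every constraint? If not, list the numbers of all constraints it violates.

Constraint 6 is violated.

1. theta = 26 > 24, so we need eps ≤ 27; eps = 25 ≤ 27 — holds.
2. zeta + eps = 14 + 25 = 39 — holds.
3. delta = 15, gamma = 13; 15 ≥ 13 — holds.
4. values 13 < 25 < 26 — holds.
5. 2eta + 2theta = 2(12) + 2(26) = 76 — holds.
6. alpha = 28 is outside [29, 32] — fails.
7. eta^2 + gamma^2 = 12^2 + 13^2 = 144 + 169 = 313 — holds.
8. 13 mod 4 = 1 — holds.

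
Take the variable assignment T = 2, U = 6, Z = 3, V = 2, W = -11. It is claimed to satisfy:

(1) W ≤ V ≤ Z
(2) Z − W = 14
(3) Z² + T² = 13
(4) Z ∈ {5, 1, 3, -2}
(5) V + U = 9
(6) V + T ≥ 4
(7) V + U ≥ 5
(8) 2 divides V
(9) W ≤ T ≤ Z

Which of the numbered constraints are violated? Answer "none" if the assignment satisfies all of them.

(1) values -11 ≤ 2 ≤ 3 — satisfied.
(2) Z − W = 3 − (-11) = 14 — satisfied.
(3) Z² + T² = 3² + 2² = 9 + 4 = 13 — satisfied.
(4) Z = 3 is in {5, 1, 3, -2} — satisfied.
(5) V + U = 2 + 6 = 8, not 9 — violated.
(6) V + T = 2 + 2 = 4; 4 ≥ 4 — satisfied.
(7) V + U = 2 + 6 = 8; 8 ≥ 5 — satisfied.
(8) 2 / 2 = 1, so 2 divides 2 — satisfied.
(9) values -11 ≤ 2 ≤ 3 — satisfied.

No — constraint 5 is not satisfied.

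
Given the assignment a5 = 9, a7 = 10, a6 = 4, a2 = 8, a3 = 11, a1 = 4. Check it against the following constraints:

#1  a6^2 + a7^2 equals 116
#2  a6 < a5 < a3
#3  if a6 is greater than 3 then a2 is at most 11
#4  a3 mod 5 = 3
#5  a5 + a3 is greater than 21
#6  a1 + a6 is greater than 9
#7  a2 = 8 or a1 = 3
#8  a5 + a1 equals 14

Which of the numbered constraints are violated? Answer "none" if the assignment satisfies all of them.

No — constraints 4, 5, 6, and 8 are not satisfied.

#1 a6^2 + a7^2 = 4^2 + 10^2 = 16 + 100 = 116  true
#2 values 4 < 9 < 11  true
#3 a6 = 4 > 3, so we need a2 ≤ 11; a2 = 8 ≤ 11  true
#4 11 mod 5 = 1, not 3  false
#5 a5 + a3 = 9 + 11 = 20; 20 ≤ 21, bound 21 not met  false
#6 a1 + a6 = 4 + 4 = 8; 8 ≤ 9, bound 9 not met  false
#7 a2 = 8 = 8 (first disjunct)  true
#8 a5 + a1 = 9 + 4 = 13, not 14  false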